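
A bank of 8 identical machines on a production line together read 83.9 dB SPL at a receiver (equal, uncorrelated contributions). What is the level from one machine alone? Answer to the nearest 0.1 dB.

74.9 dB SPL

8 equal incoherent sources add 10·log₁₀(8) = 9.03 dB over one source.
L_one = 83.9 − 9.03 = 74.9 dB SPL.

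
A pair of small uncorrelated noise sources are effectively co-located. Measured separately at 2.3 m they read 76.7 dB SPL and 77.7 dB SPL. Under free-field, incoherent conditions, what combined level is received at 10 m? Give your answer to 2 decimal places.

67.47 dB SPL

Combined at 2.3 m: 10·log₁₀(10^(76.7/10)+10^(77.7/10)) = 80.239 dB SPL.
Then apply −20·log₁₀(10/2.3) = -12.765 dB → 67.47 dB SPL.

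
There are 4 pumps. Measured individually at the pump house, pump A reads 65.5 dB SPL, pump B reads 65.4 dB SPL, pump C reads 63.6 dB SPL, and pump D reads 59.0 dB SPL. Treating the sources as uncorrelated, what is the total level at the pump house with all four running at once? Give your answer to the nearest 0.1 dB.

70.0 dB SPL

Uncorrelated sources add in intensity (power), not in dB.
L_total = 10·log₁₀(10^(65.5/10) + 10^(65.4/10) + 10^(63.6/10) + 10^(59.0/10)) = 10·log₁₀(10100000) = 70.0 dB SPL.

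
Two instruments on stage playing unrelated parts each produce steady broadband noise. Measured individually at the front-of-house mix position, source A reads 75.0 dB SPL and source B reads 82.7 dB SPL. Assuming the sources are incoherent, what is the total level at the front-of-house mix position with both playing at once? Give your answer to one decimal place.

83.4 dB SPL

Incoherent sources sum as intensities:
L_total = 10·log₁₀(10^(75.0/10) + 10^(82.7/10)) = 10·log₁₀(217800000) = 83.4 dB SPL.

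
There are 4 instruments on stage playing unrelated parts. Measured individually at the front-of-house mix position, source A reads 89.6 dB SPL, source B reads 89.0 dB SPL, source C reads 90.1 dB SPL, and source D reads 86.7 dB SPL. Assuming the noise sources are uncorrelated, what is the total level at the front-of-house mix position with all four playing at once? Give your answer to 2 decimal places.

95.05 dB SPL

Incoherent sources sum as intensities:
L_total = 10·log₁₀(10^(89.6/10) + 10^(89.0/10) + 10^(90.1/10) + 10^(86.7/10)) = 10·log₁₀(3197000000) = 95.05 dB SPL.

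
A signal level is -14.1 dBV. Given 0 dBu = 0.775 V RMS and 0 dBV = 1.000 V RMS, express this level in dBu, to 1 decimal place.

The offset between the scales is 20·log₁₀(0.775/1.000) = −2.214 dB.
So dBu = -14.1 + 2.214 = -11.9 dBu.

-11.9 dBu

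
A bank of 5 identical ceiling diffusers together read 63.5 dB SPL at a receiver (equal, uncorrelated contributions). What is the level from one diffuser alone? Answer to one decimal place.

56.5 dB SPL

5 equal incoherent sources add 10·log₁₀(5) = 6.99 dB over one source.
L_one = 63.5 − 6.99 = 56.5 dB SPL.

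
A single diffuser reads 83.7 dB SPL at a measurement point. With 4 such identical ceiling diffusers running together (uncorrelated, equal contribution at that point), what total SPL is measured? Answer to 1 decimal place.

89.7 dB SPL

4 equal incoherent sources raise the level by 10·log₁₀(4) = 6.02 dB.
L_total = 83.7 + 6.02 = 89.7 dB SPL.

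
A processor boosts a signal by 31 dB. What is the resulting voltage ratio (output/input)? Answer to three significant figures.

35.5

Voltage ratio = 10^(dB/20).
10^(31/20) = 10^(1.550) = 35.5.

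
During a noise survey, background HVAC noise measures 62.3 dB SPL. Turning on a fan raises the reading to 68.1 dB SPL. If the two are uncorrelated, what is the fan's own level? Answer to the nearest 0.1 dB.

66.8 dB SPL

Remove the background by subtracting linear intensities:
L_src = 10·log₁₀(10^(68.1/10) − 10^(62.3/10)) = 10·log₁₀(4758000) = 66.8 dB SPL.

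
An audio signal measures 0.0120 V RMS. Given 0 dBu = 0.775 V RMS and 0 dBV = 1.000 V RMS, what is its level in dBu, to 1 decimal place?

dBu = 20·log₁₀(V / 0.775 V).
20·log₁₀(0.0120/0.775) = -36.2 dBu.

-36.2 dBu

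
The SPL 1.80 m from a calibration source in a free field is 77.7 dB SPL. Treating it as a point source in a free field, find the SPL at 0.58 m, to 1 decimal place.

87.5 dB SPL

Inverse-square spreading gives ΔL = −20·log₁₀(d₂/d₁).
ΔL = −20·log₁₀(0.58/1.80) = 9.84 dB, so L₂ = 77.7 + (9.84) = 87.5 dB SPL.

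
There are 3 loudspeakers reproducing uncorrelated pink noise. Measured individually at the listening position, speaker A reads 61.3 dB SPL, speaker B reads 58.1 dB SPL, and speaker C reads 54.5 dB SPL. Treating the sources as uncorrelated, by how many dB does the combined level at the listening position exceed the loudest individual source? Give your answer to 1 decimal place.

Uncorrelated sources add in intensity (power), not in dB.
L_total = 10·log₁₀(10^(61.3/10) + 10^(58.1/10) + 10^(54.5/10)) = 63.57 dB SPL.
Excess over the loudest (61.3 dB): 63.57 − 61.3 = 2.3 dB.

2.3 dB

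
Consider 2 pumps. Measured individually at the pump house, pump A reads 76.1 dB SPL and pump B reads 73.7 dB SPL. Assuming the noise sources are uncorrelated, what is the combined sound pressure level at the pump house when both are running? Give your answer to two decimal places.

Uncorrelated sources add in intensity (power), not in dB.
L_total = 10·log₁₀(10^(76.1/10) + 10^(73.7/10)) = 10·log₁₀(64180000) = 78.07 dB SPL.

78.07 dB SPL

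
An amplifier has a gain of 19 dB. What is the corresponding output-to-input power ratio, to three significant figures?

79.4

Power ratio = 10^(dB/10).
10^(19/10) = 10^(1.900) = 79.4.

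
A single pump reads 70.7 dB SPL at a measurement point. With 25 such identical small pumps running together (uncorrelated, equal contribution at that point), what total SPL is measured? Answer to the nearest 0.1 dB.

25 equal incoherent sources raise the level by 10·log₁₀(25) = 13.98 dB.
L_total = 70.7 + 13.98 = 84.7 dB SPL.

84.7 dB SPL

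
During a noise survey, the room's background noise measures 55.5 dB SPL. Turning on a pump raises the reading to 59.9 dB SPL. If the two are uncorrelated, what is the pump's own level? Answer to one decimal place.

57.9 dB SPL

Subtract intensities: L_src = 10·log₁₀(10^(L_total/10) − 10^(L_bg/10)).
L_src = 10·log₁₀(10^(59.9/10) − 10^(55.5/10)) = 10·log₁₀(622400) = 57.9 dB SPL.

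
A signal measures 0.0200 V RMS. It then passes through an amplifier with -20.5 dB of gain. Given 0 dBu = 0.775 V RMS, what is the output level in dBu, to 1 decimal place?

-52.3 dBu

Input level: 20·log₁₀(0.0200/0.775) = -31.77 dBu.
Output: -31.77 − 20.5 = -52.3 dBu.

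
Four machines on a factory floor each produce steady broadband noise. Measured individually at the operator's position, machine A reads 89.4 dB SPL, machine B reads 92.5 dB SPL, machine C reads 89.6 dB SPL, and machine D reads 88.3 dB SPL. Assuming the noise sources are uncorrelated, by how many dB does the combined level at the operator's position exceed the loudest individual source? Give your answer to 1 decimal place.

Uncorrelated sources add in intensity (power), not in dB.
L_total = 10·log₁₀(10^(89.4/10) + 10^(92.5/10) + 10^(89.6/10) + 10^(88.3/10)) = 96.27 dB SPL.
Excess over the loudest (92.5 dB): 96.27 − 92.5 = 3.8 dB.

3.8 dB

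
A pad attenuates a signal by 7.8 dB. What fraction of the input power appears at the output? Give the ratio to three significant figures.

Power ratio = 10^(dB/10).
10^(-7.8/10) = 10^(-0.7800) = 0.166.

0.166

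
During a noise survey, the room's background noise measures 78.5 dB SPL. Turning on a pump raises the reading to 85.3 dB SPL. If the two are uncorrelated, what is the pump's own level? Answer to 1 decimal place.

Subtract intensities: L_src = 10·log₁₀(10^(L_total/10) − 10^(L_bg/10)).
L_src = 10·log₁₀(10^(85.3/10) − 10^(78.5/10)) = 10·log₁₀(268000000) = 84.3 dB SPL.

84.3 dB SPL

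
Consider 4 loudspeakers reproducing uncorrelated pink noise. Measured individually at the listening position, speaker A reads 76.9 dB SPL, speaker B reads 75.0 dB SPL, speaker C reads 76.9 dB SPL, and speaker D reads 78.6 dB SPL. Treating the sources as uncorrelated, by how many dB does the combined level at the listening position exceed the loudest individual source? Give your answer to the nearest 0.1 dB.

Add the sources as powers (linear), then convert back to dB:
L_total = 10·log₁₀(10^(76.9/10) + 10^(75.0/10) + 10^(76.9/10) + 10^(78.6/10)) = 83.05 dB SPL.
Excess over the loudest (78.6 dB): 83.05 − 78.6 = 4.5 dB.

4.5 dB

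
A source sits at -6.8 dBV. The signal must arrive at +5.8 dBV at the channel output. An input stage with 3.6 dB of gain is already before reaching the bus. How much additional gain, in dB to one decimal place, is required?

The required make-up gain is the shortfall in the dB sum.
G = +5.8 − (-6.8) − 3.6 = 9.0 dB.

9.0 dB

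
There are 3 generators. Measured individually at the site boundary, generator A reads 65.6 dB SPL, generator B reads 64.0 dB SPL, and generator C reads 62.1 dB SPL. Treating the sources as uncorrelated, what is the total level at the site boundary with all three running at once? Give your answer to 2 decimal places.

Uncorrelated sources add in intensity (power), not in dB.
L_total = 10·log₁₀(10^(65.6/10) + 10^(64.0/10) + 10^(62.1/10)) = 10·log₁₀(7764000) = 68.90 dB SPL.

68.90 dB SPL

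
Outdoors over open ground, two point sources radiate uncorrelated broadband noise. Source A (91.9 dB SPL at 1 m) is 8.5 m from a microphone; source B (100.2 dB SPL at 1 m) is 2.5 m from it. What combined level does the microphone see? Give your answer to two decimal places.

92.30 dB SPL

At the listener: L_A = 91.9 − 20·log₁₀(8.5) = 73.312 dB; L_B = 100.2 − 20·log₁₀(2.5) = 92.241 dB.
Combined: 10·log₁₀(10^(73.312/10)+10^(92.241/10)) = 92.30 dB SPL.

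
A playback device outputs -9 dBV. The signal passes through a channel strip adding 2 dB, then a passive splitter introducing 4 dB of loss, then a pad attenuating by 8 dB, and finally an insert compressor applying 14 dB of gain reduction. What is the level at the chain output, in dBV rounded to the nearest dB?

-33 dBV

Gain stages sum in dB:
-9 + 2 − 4 − 8 − 14 = -33 dBV.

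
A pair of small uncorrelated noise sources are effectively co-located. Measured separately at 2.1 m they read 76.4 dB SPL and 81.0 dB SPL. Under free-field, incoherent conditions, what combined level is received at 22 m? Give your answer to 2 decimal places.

61.89 dB SPL

Combined at 2.1 m: 10·log₁₀(10^(76.4/10)+10^(81.0/10)) = 82.293 dB SPL.
Then apply −20·log₁₀(22/2.1) = -20.404 dB → 61.89 dB SPL.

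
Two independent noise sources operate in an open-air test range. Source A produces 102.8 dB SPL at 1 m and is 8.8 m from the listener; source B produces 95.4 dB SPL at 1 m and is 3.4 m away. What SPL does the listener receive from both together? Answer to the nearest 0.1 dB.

87.4 dB SPL

At the listener: L_A = 102.8 − 20·log₁₀(8.8) = 83.91 dB; L_B = 95.4 − 20·log₁₀(3.4) = 84.77 dB.
Combined: 10·log₁₀(10^(83.91/10)+10^(84.77/10)) = 87.4 dB SPL.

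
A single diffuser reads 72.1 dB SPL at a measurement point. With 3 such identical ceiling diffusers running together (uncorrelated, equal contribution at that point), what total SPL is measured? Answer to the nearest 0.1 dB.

3 equal incoherent sources raise the level by 10·log₁₀(3) = 4.77 dB.
L_total = 72.1 + 4.77 = 76.9 dB SPL.

76.9 dB SPL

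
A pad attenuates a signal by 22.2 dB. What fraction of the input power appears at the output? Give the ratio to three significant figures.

Power ratio = 10^(dB/10).
10^(-22.2/10) = 10^(-2.220) = 0.00603.

0.00603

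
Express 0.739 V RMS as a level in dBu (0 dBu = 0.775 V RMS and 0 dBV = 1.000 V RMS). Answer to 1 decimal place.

dBu = 20·log₁₀(V / 0.775 V).
20·log₁₀(0.739/0.775) = -0.4 dBu.

-0.4 dBu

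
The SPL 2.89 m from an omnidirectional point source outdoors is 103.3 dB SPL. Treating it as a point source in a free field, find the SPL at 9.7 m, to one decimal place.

For a point source in a free field, ΔL = −20·log₁₀(d₂/d₁).
ΔL = −20·log₁₀(9.7/2.89) = -10.52 dB, so L₂ = 103.3 + (-10.52) = 92.8 dB SPL.

92.8 dB SPL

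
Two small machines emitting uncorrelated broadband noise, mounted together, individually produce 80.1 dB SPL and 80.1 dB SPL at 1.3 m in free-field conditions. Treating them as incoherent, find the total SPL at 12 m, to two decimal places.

63.81 dB SPL

Combined at 1.3 m: 10·log₁₀(10^(80.1/10)+10^(80.1/10)) = 83.110 dB SPL.
Then apply −20·log₁₀(12/1.3) = -19.305 dB → 63.81 dB SPL.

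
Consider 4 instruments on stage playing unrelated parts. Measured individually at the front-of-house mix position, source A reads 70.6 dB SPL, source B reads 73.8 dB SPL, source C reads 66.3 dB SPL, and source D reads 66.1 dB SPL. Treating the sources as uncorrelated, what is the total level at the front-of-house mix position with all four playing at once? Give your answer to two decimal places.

Add the sources as powers (linear), then convert back to dB:
L_total = 10·log₁₀(10^(70.6/10) + 10^(73.8/10) + 10^(66.3/10) + 10^(66.1/10)) = 10·log₁₀(43810000) = 76.42 dB SPL.

76.42 dB SPL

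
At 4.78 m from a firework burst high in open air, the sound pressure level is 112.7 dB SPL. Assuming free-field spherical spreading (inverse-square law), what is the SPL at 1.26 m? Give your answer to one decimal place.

124.3 dB SPL

Free-field point source: level drops by 20·log₁₀ of the distance ratio.
ΔL = −20·log₁₀(1.26/4.78) = 11.58 dB, so L₂ = 112.7 + (11.58) = 124.3 dB SPL.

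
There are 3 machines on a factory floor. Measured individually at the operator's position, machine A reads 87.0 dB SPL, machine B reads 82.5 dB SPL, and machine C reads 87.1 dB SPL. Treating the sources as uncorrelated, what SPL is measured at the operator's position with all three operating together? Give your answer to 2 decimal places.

Add the sources as powers (linear), then convert back to dB:
L_total = 10·log₁₀(10^(87.0/10) + 10^(82.5/10) + 10^(87.1/10)) = 10·log₁₀(1192000000) = 90.76 dB SPL.

90.76 dB SPL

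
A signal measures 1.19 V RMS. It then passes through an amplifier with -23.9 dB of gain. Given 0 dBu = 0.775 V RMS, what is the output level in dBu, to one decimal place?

Input level: 20·log₁₀(1.19/0.775) = 3.72 dBu.
Output: 3.72 − 23.9 = -20.2 dBu.

-20.2 dBu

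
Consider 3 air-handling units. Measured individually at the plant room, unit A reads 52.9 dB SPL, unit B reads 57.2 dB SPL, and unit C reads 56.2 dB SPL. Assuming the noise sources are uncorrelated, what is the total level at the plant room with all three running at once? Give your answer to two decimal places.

60.56 dB SPL

Add the sources as powers (linear), then convert back to dB:
L_total = 10·log₁₀(10^(52.9/10) + 10^(57.2/10) + 10^(56.2/10)) = 10·log₁₀(1137000) = 60.56 dB SPL.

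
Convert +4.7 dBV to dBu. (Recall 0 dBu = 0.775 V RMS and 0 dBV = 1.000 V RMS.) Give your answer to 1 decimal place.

The offset between the scales is 20·log₁₀(0.775/1.000) = −2.214 dB.
So dBu = +4.7 + 2.214 = +6.9 dBu.

+6.9 dBu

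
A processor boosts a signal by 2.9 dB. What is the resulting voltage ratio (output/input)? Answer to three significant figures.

1.40

Voltage ratio = 10^(dB/20).
10^(2.9/20) = 10^(0.1450) = 1.40.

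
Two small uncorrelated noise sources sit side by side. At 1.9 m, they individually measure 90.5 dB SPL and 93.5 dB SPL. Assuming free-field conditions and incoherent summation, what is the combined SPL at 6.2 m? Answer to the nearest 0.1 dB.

85.0 dB SPL

Combined at 1.9 m: 10·log₁₀(10^(90.5/10)+10^(93.5/10)) = 95.26 dB SPL.
Then apply −20·log₁₀(6.2/1.9) = -10.27 dB → 85.0 dB SPL.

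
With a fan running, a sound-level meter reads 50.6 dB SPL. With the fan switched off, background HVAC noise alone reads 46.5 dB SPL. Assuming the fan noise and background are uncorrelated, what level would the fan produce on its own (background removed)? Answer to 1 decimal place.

48.5 dB SPL

Background correction is a power subtraction:
L_src = 10·log₁₀(10^(50.6/10) − 10^(46.5/10)) = 10·log₁₀(70150) = 48.5 dB SPL.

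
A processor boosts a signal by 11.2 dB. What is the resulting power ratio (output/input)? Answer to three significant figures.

Power ratio = 10^(dB/10).
10^(11.2/10) = 10^(1.120) = 13.2.

13.2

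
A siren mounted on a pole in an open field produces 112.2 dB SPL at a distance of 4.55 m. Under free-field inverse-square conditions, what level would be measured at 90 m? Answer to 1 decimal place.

Inverse-square spreading gives ΔL = −20·log₁₀(d₂/d₁).
ΔL = −20·log₁₀(90/4.55) = -25.92 dB, so L₂ = 112.2 + (-25.92) = 86.3 dB SPL.

86.3 dB SPL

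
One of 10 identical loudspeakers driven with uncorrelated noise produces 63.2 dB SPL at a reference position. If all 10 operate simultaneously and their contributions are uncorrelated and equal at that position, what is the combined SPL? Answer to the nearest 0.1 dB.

73.2 dB SPL

10 equal incoherent sources raise the level by 10·log₁₀(10) = 10.00 dB.
L_total = 63.2 + 10.00 = 73.2 dB SPL.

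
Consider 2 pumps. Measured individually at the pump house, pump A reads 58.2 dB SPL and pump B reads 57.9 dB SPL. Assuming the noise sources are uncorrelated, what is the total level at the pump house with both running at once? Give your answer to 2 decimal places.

61.06 dB SPL

Add the sources as powers (linear), then convert back to dB:
L_total = 10·log₁₀(10^(58.2/10) + 10^(57.9/10)) = 10·log₁₀(1277000) = 61.06 dB SPL.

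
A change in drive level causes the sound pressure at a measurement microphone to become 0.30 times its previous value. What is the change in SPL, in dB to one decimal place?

-10.5 dB

Sound pressure is an amplitude quantity: ΔL = 20·log₁₀(p₂/p₁).
20·log₁₀(0.30) = -10.5 dB.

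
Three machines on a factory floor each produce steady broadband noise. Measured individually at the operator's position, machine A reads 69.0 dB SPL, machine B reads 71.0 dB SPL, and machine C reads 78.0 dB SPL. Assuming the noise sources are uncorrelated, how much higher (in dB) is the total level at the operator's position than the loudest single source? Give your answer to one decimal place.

1.2 dB

Incoherent sources sum as intensities:
L_total = 10·log₁₀(10^(69.0/10) + 10^(71.0/10) + 10^(78.0/10)) = 79.22 dB SPL.
Excess over the loudest (78.0 dB): 79.22 − 78.0 = 1.2 dB.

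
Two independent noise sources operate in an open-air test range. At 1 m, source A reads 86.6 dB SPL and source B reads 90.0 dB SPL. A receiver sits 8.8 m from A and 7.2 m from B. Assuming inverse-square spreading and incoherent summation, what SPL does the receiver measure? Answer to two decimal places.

74.01 dB SPL

At the listener: L_A = 86.6 − 20·log₁₀(8.8) = 67.710 dB; L_B = 90.0 − 20·log₁₀(7.2) = 72.853 dB.
Combined: 10·log₁₀(10^(67.710/10)+10^(72.853/10)) = 74.01 dB SPL.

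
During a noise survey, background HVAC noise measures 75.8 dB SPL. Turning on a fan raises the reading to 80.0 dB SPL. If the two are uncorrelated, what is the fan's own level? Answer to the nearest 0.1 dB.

77.9 dB SPL

Background correction is a power subtraction:
L_src = 10·log₁₀(10^(80.0/10) − 10^(75.8/10)) = 10·log₁₀(61980000) = 77.9 dB SPL.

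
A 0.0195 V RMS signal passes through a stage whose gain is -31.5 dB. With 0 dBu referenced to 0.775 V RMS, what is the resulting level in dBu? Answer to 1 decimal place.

Input level: 20·log₁₀(0.0195/0.775) = -31.99 dBu.
Output: -31.99 − 31.5 = -63.5 dBu.

-63.5 dBu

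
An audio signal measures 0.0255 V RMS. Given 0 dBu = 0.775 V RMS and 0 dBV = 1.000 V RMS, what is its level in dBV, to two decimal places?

-31.87 dBV

dBV = 20·log₁₀(V / 1.000 V).
20·log₁₀(0.0255/1.000) = -31.87 dBV.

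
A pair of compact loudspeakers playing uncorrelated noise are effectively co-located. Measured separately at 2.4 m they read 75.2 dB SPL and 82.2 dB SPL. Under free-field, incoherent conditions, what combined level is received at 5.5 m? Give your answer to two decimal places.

Combined at 2.4 m: 10·log₁₀(10^(75.2/10)+10^(82.2/10)) = 82.990 dB SPL.
Then apply −20·log₁₀(5.5/2.4) = -7.203 dB → 75.79 dB SPL.

75.79 dB SPL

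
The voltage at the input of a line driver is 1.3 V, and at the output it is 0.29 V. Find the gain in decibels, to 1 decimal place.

-13.0 dB

Voltage ratio → dB uses the 20·log₁₀ form:
20·log₁₀(0.29/1.3) = 20·log₁₀(0.2231) = -13.0 dB.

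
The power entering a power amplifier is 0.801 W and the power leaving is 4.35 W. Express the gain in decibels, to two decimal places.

Power ratio → dB uses the 10·log₁₀ form:
10·log₁₀(4.35/0.801) = 10·log₁₀(5.431) = 7.35 dB.

7.35 dB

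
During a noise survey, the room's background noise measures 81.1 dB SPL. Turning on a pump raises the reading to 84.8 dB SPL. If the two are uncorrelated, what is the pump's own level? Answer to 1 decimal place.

Remove the background by subtracting linear intensities:
L_src = 10·log₁₀(10^(84.8/10) − 10^(81.1/10)) = 10·log₁₀(173200000) = 82.4 dB SPL.

82.4 dB SPL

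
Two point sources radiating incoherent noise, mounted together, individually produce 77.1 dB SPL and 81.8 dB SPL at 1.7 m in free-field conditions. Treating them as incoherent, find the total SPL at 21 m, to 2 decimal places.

61.23 dB SPL

Combined at 1.7 m: 10·log₁₀(10^(77.1/10)+10^(81.8/10)) = 83.067 dB SPL.
Then apply −20·log₁₀(21/1.7) = -21.835 dB → 61.23 dB SPL.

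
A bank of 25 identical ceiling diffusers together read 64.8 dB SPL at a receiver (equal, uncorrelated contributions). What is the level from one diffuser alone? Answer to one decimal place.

50.8 dB SPL

25 equal incoherent sources add 10·log₁₀(25) = 13.98 dB over one source.
L_one = 64.8 − 13.98 = 50.8 dB SPL.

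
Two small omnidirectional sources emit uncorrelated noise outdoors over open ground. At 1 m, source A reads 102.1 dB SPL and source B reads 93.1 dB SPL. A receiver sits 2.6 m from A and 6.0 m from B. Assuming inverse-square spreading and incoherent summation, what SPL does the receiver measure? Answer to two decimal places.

93.90 dB SPL

At the listener: L_A = 102.1 − 20·log₁₀(2.6) = 93.801 dB; L_B = 93.1 − 20·log₁₀(6.0) = 77.537 dB.
Combined: 10·log₁₀(10^(93.801/10)+10^(77.537/10)) = 93.90 dB SPL.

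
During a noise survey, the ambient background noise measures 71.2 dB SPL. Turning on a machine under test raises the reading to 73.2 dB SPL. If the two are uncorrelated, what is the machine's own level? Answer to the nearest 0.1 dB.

Subtract intensities: L_src = 10·log₁₀(10^(L_total/10) − 10^(L_bg/10)).
L_src = 10·log₁₀(10^(73.2/10) − 10^(71.2/10)) = 10·log₁₀(7710000) = 68.9 dB SPL.

68.9 dB SPL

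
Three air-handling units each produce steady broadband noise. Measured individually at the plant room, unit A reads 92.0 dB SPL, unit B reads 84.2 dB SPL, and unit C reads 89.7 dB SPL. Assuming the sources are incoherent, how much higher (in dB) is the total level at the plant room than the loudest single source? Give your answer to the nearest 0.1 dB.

2.4 dB

Incoherent sources sum as intensities:
L_total = 10·log₁₀(10^(92.0/10) + 10^(84.2/10) + 10^(89.7/10)) = 94.44 dB SPL.
Excess over the loudest (92.0 dB): 94.44 − 92.0 = 2.4 dB.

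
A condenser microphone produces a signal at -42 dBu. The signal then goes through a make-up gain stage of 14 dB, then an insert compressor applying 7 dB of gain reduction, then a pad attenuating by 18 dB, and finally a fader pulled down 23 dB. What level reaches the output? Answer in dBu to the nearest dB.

-76 dBu

Cascaded gains and losses add directly in dB.
-42 + 14 − 7 − 18 − 23 = -76 dBu.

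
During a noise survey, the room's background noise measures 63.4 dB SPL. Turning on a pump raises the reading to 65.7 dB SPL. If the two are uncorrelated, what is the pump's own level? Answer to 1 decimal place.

Background correction is a power subtraction:
L_src = 10·log₁₀(10^(65.7/10) − 10^(63.4/10)) = 10·log₁₀(1528000) = 61.8 dB SPL.

61.8 dB SPL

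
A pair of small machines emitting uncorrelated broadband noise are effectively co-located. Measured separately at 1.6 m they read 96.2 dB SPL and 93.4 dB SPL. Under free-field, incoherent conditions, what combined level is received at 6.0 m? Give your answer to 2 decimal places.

86.55 dB SPL

Combined at 1.6 m: 10·log₁₀(10^(96.2/10)+10^(93.4/10)) = 98.032 dB SPL.
Then apply −20·log₁₀(6.0/1.6) = -11.481 dB → 86.55 dB SPL.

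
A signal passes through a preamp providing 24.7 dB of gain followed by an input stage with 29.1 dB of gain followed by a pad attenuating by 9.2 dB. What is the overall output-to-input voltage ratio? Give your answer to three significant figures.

170

Net gain = 24.7 + 29.1 + (−9.2) = 44.6 dB.
Voltage ratio = 10^(44.6/20) = 170.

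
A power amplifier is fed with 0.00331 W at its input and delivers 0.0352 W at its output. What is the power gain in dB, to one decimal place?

Power ratio → dB uses the 10·log₁₀ form:
10·log₁₀(0.0352/0.00331) = 10·log₁₀(10.63) = 10.3 dB.

10.3 dB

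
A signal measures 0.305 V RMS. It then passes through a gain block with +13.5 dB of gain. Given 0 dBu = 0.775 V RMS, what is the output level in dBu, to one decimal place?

Input level: 20·log₁₀(0.305/0.775) = -8.10 dBu.
Output: -8.10 + 13.5 = +5.4 dBu.

+5.4 dBu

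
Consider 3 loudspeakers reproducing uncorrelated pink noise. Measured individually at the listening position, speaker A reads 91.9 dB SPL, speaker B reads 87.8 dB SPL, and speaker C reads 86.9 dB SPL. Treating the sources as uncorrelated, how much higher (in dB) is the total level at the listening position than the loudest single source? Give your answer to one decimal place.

2.3 dB

Incoherent sources sum as intensities:
L_total = 10·log₁₀(10^(91.9/10) + 10^(87.8/10) + 10^(86.9/10)) = 94.22 dB SPL.
Excess over the loudest (91.9 dB): 94.22 − 91.9 = 2.3 dB.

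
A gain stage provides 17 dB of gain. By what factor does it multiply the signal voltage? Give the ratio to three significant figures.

Voltage ratio = 10^(dB/20).
10^(17/20) = 10^(0.8500) = 7.08.

7.08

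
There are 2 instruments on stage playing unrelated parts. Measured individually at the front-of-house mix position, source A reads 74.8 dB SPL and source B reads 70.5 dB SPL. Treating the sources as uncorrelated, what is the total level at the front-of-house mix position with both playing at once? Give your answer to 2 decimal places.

76.17 dB SPL

Incoherent sources sum as intensities:
L_total = 10·log₁₀(10^(74.8/10) + 10^(70.5/10)) = 10·log₁₀(41420000) = 76.17 dB SPL.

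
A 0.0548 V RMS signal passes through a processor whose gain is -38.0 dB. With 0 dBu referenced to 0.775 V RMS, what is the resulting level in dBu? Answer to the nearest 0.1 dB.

-61.0 dBu

Input level: 20·log₁₀(0.0548/0.775) = -23.01 dBu.
Output: -23.01 − 38.0 = -61.0 dBu.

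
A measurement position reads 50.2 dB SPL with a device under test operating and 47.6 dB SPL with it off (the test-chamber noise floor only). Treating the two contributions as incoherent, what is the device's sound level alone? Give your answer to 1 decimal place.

46.7 dB SPL

Background correction is a power subtraction:
L_src = 10·log₁₀(10^(50.2/10) − 10^(47.6/10)) = 10·log₁₀(47170) = 46.7 dB SPL.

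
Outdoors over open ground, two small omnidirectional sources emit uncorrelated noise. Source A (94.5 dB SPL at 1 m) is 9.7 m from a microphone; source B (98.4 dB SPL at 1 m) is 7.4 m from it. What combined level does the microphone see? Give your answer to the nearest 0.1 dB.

At the listener: L_A = 94.5 − 20·log₁₀(9.7) = 74.76 dB; L_B = 98.4 − 20·log₁₀(7.4) = 81.02 dB.
Combined: 10·log₁₀(10^(74.76/10)+10^(81.02/10)) = 81.9 dB SPL.

81.9 dB SPL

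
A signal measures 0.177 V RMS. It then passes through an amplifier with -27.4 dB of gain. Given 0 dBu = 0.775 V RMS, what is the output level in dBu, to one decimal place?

-40.2 dBu

Input level: 20·log₁₀(0.177/0.775) = -12.83 dBu.
Output: -12.83 − 27.4 = -40.2 dBu.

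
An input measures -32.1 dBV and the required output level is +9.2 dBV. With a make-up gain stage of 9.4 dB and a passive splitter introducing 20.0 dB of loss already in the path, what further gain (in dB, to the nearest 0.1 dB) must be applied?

The required make-up gain is the shortfall in the dB sum.
G = +9.2 − (-32.1) − 9.4 + 20.0 = 51.9 dB.

51.9 dB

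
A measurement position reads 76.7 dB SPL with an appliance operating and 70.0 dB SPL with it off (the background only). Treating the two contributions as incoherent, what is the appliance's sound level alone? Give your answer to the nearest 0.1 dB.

Remove the background by subtracting linear intensities:
L_src = 10·log₁₀(10^(76.7/10) − 10^(70.0/10)) = 10·log₁₀(36770000) = 75.7 dB SPL.

75.7 dB SPL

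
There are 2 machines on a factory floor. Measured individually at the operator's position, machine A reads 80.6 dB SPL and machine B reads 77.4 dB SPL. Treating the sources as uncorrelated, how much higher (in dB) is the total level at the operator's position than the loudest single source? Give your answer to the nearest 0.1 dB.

Incoherent sources sum as intensities:
L_total = 10·log₁₀(10^(80.6/10) + 10^(77.4/10)) = 82.30 dB SPL.
Excess over the loudest (80.6 dB): 82.30 − 80.6 = 1.7 dB.

1.7 dB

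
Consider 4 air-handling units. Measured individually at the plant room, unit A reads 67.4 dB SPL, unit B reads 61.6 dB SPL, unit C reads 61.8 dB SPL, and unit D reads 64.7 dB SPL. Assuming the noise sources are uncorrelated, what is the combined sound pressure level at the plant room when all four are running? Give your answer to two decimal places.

Incoherent sources sum as intensities:
L_total = 10·log₁₀(10^(67.4/10) + 10^(61.6/10) + 10^(61.8/10) + 10^(64.7/10)) = 10·log₁₀(11410000) = 70.57 dB SPL.

70.57 dB SPL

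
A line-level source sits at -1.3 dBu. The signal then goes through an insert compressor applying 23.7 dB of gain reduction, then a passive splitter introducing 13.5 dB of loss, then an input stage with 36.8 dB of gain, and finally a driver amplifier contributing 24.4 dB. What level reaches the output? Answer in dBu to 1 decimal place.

+22.7 dBu

Gain stages sum in dB:
-1.3 − 23.7 − 13.5 + 36.8 + 24.4 = +22.7 dBu.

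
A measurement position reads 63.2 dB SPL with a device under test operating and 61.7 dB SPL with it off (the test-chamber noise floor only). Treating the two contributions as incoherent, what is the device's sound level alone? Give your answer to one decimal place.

57.9 dB SPL

Subtract intensities: L_src = 10·log₁₀(10^(L_total/10) − 10^(L_bg/10)).
L_src = 10·log₁₀(10^(63.2/10) − 10^(61.7/10)) = 10·log₁₀(610200) = 57.9 dB SPL.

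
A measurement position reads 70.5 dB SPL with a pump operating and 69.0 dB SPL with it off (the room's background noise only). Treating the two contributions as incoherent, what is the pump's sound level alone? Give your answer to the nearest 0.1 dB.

Subtract intensities: L_src = 10·log₁₀(10^(L_total/10) − 10^(L_bg/10)).
L_src = 10·log₁₀(10^(70.5/10) − 10^(69.0/10)) = 10·log₁₀(3277000) = 65.2 dB SPL.

65.2 dB SPL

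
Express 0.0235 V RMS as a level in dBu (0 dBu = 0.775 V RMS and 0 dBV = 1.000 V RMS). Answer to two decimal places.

dBu = 20·log₁₀(V / 0.775 V).
20·log₁₀(0.0235/0.775) = -30.36 dBu.

-30.36 dBu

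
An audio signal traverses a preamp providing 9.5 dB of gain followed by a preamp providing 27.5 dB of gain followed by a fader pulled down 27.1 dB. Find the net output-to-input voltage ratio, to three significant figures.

Net gain = 9.5 + 27.5 + (−27.1) = 9.9 dB.
Voltage ratio = 10^(9.9/20) = 3.13.

3.13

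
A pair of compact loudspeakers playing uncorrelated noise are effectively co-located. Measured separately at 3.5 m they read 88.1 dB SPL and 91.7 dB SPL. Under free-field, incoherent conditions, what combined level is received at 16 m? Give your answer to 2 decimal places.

80.07 dB SPL

Combined at 3.5 m: 10·log₁₀(10^(88.1/10)+10^(91.7/10)) = 93.273 dB SPL.
Then apply −20·log₁₀(16/3.5) = -13.201 dB → 80.07 dB SPL.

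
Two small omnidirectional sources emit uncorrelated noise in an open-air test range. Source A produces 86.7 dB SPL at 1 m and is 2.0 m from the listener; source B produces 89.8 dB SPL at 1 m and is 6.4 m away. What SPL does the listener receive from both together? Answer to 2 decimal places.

At the listener: L_A = 86.7 − 20·log₁₀(2.0) = 80.679 dB; L_B = 89.8 − 20·log₁₀(6.4) = 73.676 dB.
Combined: 10·log₁₀(10^(80.679/10)+10^(73.676/10)) = 81.47 dB SPL.

81.47 dB SPL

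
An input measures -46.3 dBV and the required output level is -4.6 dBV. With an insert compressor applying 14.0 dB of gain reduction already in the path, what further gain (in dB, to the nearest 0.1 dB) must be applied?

55.7 dB

The required make-up gain is the shortfall in the dB sum.
G = -4.6 − (-46.3) + 14.0 = 55.7 dB.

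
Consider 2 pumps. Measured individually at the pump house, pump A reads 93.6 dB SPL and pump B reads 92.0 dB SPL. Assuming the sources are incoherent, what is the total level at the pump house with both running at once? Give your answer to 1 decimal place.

Add the sources as powers (linear), then convert back to dB:
L_total = 10·log₁₀(10^(93.6/10) + 10^(92.0/10)) = 10·log₁₀(3876000000) = 95.9 dB SPL.

95.9 dB SPL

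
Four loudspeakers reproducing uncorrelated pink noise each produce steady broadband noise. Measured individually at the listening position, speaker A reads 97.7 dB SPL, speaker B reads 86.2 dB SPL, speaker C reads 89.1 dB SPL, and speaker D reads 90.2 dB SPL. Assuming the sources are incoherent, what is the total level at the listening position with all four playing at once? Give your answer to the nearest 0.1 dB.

99.1 dB SPL

Add the sources as powers (linear), then convert back to dB:
L_total = 10·log₁₀(10^(97.7/10) + 10^(86.2/10) + 10^(89.1/10) + 10^(90.2/10)) = 10·log₁₀(8165000000) = 99.1 dB SPL.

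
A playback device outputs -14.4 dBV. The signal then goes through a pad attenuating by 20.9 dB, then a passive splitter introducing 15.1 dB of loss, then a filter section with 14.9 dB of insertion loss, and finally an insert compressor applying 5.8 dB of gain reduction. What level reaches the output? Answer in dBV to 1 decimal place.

-71.1 dBV

Cascaded gains and losses add directly in dB.
-14.4 − 20.9 − 15.1 − 14.9 − 5.8 = -71.1 dBV.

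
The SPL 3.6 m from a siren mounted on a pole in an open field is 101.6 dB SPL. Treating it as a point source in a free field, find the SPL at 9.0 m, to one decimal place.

93.6 dB SPL

For a point source in a free field, ΔL = −20·log₁₀(d₂/d₁).
ΔL = −20·log₁₀(9.0/3.6) = -7.96 dB, so L₂ = 101.6 + (-7.96) = 93.6 dB SPL.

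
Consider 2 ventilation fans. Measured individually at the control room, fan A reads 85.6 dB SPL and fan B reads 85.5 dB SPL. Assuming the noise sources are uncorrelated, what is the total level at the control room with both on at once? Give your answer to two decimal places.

88.56 dB SPL

Add the sources as powers (linear), then convert back to dB:
L_total = 10·log₁₀(10^(85.6/10) + 10^(85.5/10)) = 10·log₁₀(717900000) = 88.56 dB SPL.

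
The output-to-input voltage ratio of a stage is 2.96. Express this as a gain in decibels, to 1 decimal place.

For a voltage ratio, dB = 20·log₁₀(V₂/V₁).
20·log₁₀(2.96) = 9.4 dB.

9.4 dB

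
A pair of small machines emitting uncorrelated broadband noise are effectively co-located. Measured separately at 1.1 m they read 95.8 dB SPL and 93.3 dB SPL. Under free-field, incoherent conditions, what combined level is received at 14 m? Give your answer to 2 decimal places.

Combined at 1.1 m: 10·log₁₀(10^(95.8/10)+10^(93.3/10)) = 97.738 dB SPL.
Then apply −20·log₁₀(14/1.1) = -22.095 dB → 75.64 dB SPL.

75.64 dB SPL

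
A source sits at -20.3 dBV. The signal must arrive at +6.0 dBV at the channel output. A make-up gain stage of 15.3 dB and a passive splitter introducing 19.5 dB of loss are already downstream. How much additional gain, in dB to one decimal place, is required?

The required make-up gain is the shortfall in the dB sum.
G = +6.0 − (-20.3) − 15.3 + 19.5 = 30.5 dB.

30.5 dB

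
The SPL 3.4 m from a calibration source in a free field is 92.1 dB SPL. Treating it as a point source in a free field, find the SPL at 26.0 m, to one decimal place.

Free-field point source: level drops by 20·log₁₀ of the distance ratio.
ΔL = −20·log₁₀(26.0/3.4) = -17.67 dB, so L₂ = 92.1 + (-17.67) = 74.4 dB SPL.

74.4 dB SPL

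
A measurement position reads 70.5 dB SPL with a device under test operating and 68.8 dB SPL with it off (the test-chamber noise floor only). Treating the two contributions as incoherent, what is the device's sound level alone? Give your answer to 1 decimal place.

Remove the background by subtracting linear intensities:
L_src = 10·log₁₀(10^(70.5/10) − 10^(68.8/10)) = 10·log₁₀(3634000) = 65.6 dB SPL.

65.6 dB SPL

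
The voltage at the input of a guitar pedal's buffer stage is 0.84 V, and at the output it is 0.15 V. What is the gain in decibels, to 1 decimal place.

-15.0 dB

Voltage is an amplitude quantity, so gain = 20·log₁₀(V_out/V_in).
20·log₁₀(0.15/0.84) = 20·log₁₀(0.1786) = -15.0 dB.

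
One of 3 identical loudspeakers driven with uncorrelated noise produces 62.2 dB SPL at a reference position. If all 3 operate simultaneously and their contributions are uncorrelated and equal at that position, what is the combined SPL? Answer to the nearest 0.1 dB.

67.0 dB SPL

3 equal incoherent sources raise the level by 10·log₁₀(3) = 4.77 dB.
L_total = 62.2 + 4.77 = 67.0 dB SPL.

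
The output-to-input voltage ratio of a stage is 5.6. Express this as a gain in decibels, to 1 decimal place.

For a voltage ratio, dB = 20·log₁₀(V₂/V₁).
20·log₁₀(5.6) = 15.0 dB.

15.0 dB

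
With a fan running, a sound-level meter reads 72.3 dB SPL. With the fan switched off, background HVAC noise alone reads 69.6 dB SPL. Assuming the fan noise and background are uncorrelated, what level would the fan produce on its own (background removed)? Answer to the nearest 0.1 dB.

69.0 dB SPL

Subtract intensities: L_src = 10·log₁₀(10^(L_total/10) − 10^(L_bg/10)).
L_src = 10·log₁₀(10^(72.3/10) − 10^(69.6/10)) = 10·log₁₀(7862000) = 69.0 dB SPL.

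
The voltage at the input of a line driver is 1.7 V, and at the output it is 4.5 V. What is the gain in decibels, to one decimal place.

Voltage ratio → dB uses the 20·log₁₀ form:
20·log₁₀(4.5/1.7) = 20·log₁₀(2.647) = 8.5 dB.

8.5 dB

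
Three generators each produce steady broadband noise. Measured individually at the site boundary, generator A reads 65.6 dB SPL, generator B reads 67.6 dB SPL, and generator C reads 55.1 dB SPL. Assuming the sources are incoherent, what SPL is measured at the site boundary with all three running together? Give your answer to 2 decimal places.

Add the sources as powers (linear), then convert back to dB:
L_total = 10·log₁₀(10^(65.6/10) + 10^(67.6/10) + 10^(55.1/10)) = 10·log₁₀(9709000) = 69.87 dB SPL.

69.87 dB SPL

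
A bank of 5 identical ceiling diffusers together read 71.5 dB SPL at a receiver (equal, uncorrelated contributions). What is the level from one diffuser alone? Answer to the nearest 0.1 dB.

5 equal incoherent sources add 10·log₁₀(5) = 6.99 dB over one source.
L_one = 71.5 − 6.99 = 64.5 dB SPL.

64.5 dB SPL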